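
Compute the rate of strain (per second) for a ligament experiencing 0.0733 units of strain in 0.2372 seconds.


strain_rate = delta_strain / delta_t
strain_rate = 0.0733 / 0.2372
strain_rate = 0.3090


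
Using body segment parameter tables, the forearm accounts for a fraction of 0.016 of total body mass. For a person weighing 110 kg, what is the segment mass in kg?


m_segment = body_mass * fraction
m_segment = 110 * 0.016
m_segment = 1.7600


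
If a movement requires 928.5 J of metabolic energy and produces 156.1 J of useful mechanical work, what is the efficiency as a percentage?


eta = (W_mech / E_meta) * 100
eta = (156.1 / 928.5) * 100
ratio = 0.1681
eta = 16.8121


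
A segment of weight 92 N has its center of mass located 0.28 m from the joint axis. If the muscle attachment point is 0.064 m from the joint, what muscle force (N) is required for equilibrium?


F_muscle = W * d_load / d_muscle
F_muscle = 92 * 0.28 / 0.064
Numerator = 25.7600
F_muscle = 402.5000


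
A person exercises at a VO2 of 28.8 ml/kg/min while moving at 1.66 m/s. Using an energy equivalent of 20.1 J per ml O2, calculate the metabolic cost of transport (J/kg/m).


Power per kg = VO2 * 20.1 / 60
Power per kg = 28.8 * 20.1 / 60 = 9.6480 W/kg
Cost = power_per_kg / speed
Cost = 9.6480 / 1.66
Cost = 5.8120


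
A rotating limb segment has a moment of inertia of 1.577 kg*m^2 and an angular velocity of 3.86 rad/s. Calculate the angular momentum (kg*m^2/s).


L = I * omega
L = 1.577 * 3.86
L = 6.0872


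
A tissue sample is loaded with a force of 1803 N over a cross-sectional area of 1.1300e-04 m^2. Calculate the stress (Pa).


stress = F / A
stress = 1803 / 1.1300e-04
stress = 1.5956e+07


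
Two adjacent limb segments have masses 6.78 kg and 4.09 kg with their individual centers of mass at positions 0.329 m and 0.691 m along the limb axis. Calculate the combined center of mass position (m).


COM = (m1*x1 + m2*x2) / (m1 + m2)
COM = (6.78*0.329 + 4.09*0.691) / (6.78 + 4.09)
Numerator = 5.0568
Denominator = 10.8700
COM = 0.4652


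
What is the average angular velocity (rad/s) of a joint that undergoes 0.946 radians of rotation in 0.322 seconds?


omega = delta_theta / delta_t
omega = 0.946 / 0.322
omega = 2.9379


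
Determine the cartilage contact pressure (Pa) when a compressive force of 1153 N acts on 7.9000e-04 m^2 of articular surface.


P = F / A
P = 1153 / 7.9000e-04
P = 1.4595e+06


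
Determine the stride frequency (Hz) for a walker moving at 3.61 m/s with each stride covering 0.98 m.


f = v / stride_length
f = 3.61 / 0.98
f = 3.6837


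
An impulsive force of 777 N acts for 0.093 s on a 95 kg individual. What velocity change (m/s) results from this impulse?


J = F * dt = 777 * 0.093 = 72.2610 N*s
delta_v = J / m
delta_v = 72.2610 / 95
delta_v = 0.7606


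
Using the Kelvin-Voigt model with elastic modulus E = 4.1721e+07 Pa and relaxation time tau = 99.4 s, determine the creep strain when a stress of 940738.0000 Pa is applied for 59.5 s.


epsilon(t) = (sigma/E) * (1 - exp(-t/tau))
sigma/E = 940738.0000 / 4.1721e+07 = 0.0225
exp(-t/tau) = exp(-59.5 / 99.4) = 0.5496
epsilon = 0.0225 * (1 - 0.5496)
epsilon = 0.0102


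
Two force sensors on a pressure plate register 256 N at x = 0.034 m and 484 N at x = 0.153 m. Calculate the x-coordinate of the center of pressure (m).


COP_x = (F1*x1 + F2*x2) / (F1 + F2)
COP_x = (256*0.034 + 484*0.153) / (256 + 484)
Numerator = 82.7560
Denominator = 740
COP_x = 0.1118


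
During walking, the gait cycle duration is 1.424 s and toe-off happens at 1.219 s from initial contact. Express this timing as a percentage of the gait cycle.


pct = (event_time / cycle_time) * 100
pct = (1.219 / 1.424) * 100
ratio = 0.8560
pct = 85.6039


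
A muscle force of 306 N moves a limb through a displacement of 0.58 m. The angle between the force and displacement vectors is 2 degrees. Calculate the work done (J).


W = F * d * cos(theta)
theta = 2 deg = 0.0349 rad
cos(theta) = 0.9994
W = 306 * 0.58 * 0.9994
W = 177.3719


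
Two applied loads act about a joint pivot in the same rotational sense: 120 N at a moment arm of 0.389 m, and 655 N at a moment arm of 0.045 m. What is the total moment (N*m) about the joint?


M = F1 * d1 + F2 * d2
M = 120 * 0.389 + 655 * 0.045
M = 46.6800 + 29.4750
M = 76.1550


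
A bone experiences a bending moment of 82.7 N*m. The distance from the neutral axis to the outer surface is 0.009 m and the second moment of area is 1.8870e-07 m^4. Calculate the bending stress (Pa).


sigma = M * c / I
sigma = 82.7 * 0.009 / 1.8870e-07
M * c = 0.7443
sigma = 3.9444e+06


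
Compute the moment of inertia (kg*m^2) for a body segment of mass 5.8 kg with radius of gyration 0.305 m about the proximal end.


I = m * k^2
I = 5.8 * 0.305^2
k^2 = 0.0930
I = 0.5395


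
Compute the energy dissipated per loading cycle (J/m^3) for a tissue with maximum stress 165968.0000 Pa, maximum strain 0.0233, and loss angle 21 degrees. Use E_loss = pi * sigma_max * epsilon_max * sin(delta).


E_loss = pi * sigma_max * epsilon_max * sin(delta)
delta = 21 deg = 0.3665 rad
sin(delta) = 0.3584
E_loss = pi * 165968.0000 * 0.0233 * 0.3584
E_loss = 4353.7082


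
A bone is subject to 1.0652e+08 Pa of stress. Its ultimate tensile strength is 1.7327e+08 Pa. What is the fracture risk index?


FRI = applied / ultimate
FRI = 1.0652e+08 / 1.7327e+08
FRI = 0.6148


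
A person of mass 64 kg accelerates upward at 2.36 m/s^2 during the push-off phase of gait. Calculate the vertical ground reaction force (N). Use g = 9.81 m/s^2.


GRF = m * (g + a)
GRF = 64 * (9.81 + 2.36)
GRF = 64 * 12.1700
GRF = 778.8800


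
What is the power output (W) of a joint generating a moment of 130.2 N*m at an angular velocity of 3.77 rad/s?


P = M * omega
P = 130.2 * 3.77
P = 490.8540


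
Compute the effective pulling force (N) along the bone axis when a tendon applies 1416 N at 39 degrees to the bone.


F_eff = F_tendon * cos(theta)
theta = 39 deg = 0.6807 rad
cos(theta) = 0.7771
F_eff = 1416 * 0.7771
F_eff = 1100.4387


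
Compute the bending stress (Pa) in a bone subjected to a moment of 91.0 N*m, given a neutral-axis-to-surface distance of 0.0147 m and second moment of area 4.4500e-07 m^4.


sigma = M * c / I
sigma = 91.0 * 0.0147 / 4.4500e-07
M * c = 1.3377
sigma = 3.0061e+06


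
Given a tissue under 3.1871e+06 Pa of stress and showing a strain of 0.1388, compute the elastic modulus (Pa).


E = stress / strain
E = 3.1871e+06 / 0.1388
E = 2.2962e+07


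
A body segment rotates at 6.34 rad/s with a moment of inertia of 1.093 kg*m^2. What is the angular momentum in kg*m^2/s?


L = I * omega
L = 1.093 * 6.34
L = 6.9296


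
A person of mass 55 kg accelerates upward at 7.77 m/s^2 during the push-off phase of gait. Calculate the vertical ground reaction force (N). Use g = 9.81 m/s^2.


GRF = m * (g + a)
GRF = 55 * (9.81 + 7.77)
GRF = 55 * 17.5800
GRF = 966.9000


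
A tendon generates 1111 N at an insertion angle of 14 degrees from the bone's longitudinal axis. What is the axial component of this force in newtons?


F_eff = F_tendon * cos(theta)
theta = 14 deg = 0.2443 rad
cos(theta) = 0.9703
F_eff = 1111 * 0.9703
F_eff = 1077.9986


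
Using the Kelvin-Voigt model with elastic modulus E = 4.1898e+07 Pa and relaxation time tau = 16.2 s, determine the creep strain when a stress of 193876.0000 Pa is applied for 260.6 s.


epsilon(t) = (sigma/E) * (1 - exp(-t/tau))
sigma/E = 193876.0000 / 4.1898e+07 = 0.0046
exp(-t/tau) = exp(-260.6 / 16.2) = 1.0322e-07
epsilon = 0.0046 * (1 - 1.0322e-07)
epsilon = 0.0046


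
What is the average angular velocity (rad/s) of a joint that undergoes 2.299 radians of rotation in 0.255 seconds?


omega = delta_theta / delta_t
omega = 2.299 / 0.255
omega = 9.0157


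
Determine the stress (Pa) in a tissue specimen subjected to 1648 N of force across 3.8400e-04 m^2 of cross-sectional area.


stress = F / A
stress = 1648 / 3.8400e-04
stress = 4.2917e+06


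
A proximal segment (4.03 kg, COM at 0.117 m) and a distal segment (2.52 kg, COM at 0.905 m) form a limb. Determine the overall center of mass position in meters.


COM = (m1*x1 + m2*x2) / (m1 + m2)
COM = (4.03*0.117 + 2.52*0.905) / (4.03 + 2.52)
Numerator = 2.7521
Denominator = 6.5500
COM = 0.4202


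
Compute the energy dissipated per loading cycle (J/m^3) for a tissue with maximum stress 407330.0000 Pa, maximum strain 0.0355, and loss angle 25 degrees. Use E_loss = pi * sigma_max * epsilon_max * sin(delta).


E_loss = pi * sigma_max * epsilon_max * sin(delta)
delta = 25 deg = 0.4363 rad
sin(delta) = 0.4226
E_loss = pi * 407330.0000 * 0.0355 * 0.4226
E_loss = 19198.7469


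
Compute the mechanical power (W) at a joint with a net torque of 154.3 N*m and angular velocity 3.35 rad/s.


P = M * omega
P = 154.3 * 3.35
P = 516.9050


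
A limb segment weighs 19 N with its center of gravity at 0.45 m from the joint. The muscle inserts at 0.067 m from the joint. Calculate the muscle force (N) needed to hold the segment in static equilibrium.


F_muscle = W * d_load / d_muscle
F_muscle = 19 * 0.45 / 0.067
Numerator = 8.5500
F_muscle = 127.6119


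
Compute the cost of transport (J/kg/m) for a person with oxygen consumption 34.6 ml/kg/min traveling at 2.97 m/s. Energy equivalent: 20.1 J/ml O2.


Power per kg = VO2 * 20.1 / 60
Power per kg = 34.6 * 20.1 / 60 = 11.5910 W/kg
Cost = power_per_kg / speed
Cost = 11.5910 / 2.97
Cost = 3.9027


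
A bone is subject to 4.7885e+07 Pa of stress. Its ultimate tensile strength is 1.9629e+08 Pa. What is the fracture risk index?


FRI = applied / ultimate
FRI = 4.7885e+07 / 1.9629e+08
FRI = 0.2440


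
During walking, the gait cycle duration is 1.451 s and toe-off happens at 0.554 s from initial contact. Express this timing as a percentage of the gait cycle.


pct = (event_time / cycle_time) * 100
pct = (0.554 / 1.451) * 100
ratio = 0.3818
pct = 38.1806


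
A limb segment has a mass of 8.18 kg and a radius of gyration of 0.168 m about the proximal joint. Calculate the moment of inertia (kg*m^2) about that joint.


I = m * k^2
I = 8.18 * 0.168^2
k^2 = 0.0282
I = 0.2309


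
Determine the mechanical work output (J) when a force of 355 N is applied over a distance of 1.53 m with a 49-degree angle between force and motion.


W = F * d * cos(theta)
theta = 49 deg = 0.8552 rad
cos(theta) = 0.6561
W = 355 * 1.53 * 0.6561
W = 356.3385


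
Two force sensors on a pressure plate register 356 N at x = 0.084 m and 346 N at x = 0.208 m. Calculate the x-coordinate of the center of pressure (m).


COP_x = (F1*x1 + F2*x2) / (F1 + F2)
COP_x = (356*0.084 + 346*0.208) / (356 + 346)
Numerator = 101.8720
Denominator = 702
COP_x = 0.1451


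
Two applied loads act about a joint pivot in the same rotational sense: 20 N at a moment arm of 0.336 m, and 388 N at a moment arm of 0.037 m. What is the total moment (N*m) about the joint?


M = F1 * d1 + F2 * d2
M = 20 * 0.336 + 388 * 0.037
M = 6.7200 + 14.3560
M = 21.0760


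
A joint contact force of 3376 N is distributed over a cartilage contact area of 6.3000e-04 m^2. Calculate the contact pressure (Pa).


P = F / A
P = 3376 / 6.3000e-04
P = 5.3587e+06


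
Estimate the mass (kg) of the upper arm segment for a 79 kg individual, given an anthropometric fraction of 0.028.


m_segment = body_mass * fraction
m_segment = 79 * 0.028
m_segment = 2.2120


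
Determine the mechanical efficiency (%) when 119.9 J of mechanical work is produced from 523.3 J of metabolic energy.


eta = (W_mech / E_meta) * 100
eta = (119.9 / 523.3) * 100
ratio = 0.2291
eta = 22.9123


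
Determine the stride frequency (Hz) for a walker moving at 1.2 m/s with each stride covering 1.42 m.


f = v / stride_length
f = 1.2 / 1.42
f = 0.8451


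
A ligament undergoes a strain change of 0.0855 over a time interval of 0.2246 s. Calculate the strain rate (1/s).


strain_rate = delta_strain / delta_t
strain_rate = 0.0855 / 0.2246
strain_rate = 0.3807


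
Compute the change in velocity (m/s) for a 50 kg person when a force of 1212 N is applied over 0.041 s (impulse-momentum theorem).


J = F * dt = 1212 * 0.041 = 49.6920 N*s
delta_v = J / m
delta_v = 49.6920 / 50
delta_v = 0.9938


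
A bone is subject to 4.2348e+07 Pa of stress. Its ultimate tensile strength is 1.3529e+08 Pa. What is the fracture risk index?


FRI = applied / ultimate
FRI = 4.2348e+07 / 1.3529e+08
FRI = 0.3130


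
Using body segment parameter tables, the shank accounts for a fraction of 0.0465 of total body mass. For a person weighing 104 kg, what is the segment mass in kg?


m_segment = body_mass * fraction
m_segment = 104 * 0.0465
m_segment = 4.8360


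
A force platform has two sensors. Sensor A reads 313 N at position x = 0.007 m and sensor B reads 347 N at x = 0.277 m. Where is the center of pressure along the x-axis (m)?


COP_x = (F1*x1 + F2*x2) / (F1 + F2)
COP_x = (313*0.007 + 347*0.277) / (313 + 347)
Numerator = 98.3100
Denominator = 660
COP_x = 0.1490


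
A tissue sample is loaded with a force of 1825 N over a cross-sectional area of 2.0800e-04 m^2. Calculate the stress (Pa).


stress = F / A
stress = 1825 / 2.0800e-04
stress = 8.7740e+06


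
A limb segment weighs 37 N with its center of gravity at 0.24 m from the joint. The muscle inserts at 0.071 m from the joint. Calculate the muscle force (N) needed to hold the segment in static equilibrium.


F_muscle = W * d_load / d_muscle
F_muscle = 37 * 0.24 / 0.071
Numerator = 8.8800
F_muscle = 125.0704


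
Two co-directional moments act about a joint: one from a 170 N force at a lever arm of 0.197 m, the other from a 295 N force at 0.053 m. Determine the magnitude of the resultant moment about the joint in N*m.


M = F1 * d1 + F2 * d2
M = 170 * 0.197 + 295 * 0.053
M = 33.4900 + 15.6350
M = 49.1250


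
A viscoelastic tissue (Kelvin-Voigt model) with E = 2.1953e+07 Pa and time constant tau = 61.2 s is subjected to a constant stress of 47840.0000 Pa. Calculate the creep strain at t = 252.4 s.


epsilon(t) = (sigma/E) * (1 - exp(-t/tau))
sigma/E = 47840.0000 / 2.1953e+07 = 0.0022
exp(-t/tau) = exp(-252.4 / 61.2) = 0.0162
epsilon = 0.0022 * (1 - 0.0162)
epsilon = 0.0021


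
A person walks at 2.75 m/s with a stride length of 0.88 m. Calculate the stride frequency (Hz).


f = v / stride_length
f = 2.75 / 0.88
f = 3.1250


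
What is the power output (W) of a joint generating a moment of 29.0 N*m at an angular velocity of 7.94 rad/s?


P = M * omega
P = 29.0 * 7.94
P = 230.2600


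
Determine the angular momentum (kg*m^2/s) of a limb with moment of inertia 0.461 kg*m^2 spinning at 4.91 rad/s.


L = I * omega
L = 0.461 * 4.91
L = 2.2635


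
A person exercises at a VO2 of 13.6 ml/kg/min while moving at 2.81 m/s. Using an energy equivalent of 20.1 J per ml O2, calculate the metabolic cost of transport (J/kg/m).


Power per kg = VO2 * 20.1 / 60
Power per kg = 13.6 * 20.1 / 60 = 4.5560 W/kg
Cost = power_per_kg / speed
Cost = 4.5560 / 2.81
Cost = 1.6214


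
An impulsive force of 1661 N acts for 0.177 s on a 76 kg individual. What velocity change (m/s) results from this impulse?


J = F * dt = 1661 * 0.177 = 293.9970 N*s
delta_v = J / m
delta_v = 293.9970 / 76
delta_v = 3.8684


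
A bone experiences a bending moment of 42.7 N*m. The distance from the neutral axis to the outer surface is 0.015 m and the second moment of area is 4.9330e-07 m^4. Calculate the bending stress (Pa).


sigma = M * c / I
sigma = 42.7 * 0.015 / 4.9330e-07
M * c = 0.6405
sigma = 1.2984e+06


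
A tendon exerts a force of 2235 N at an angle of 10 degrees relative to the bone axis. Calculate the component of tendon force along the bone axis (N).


F_eff = F_tendon * cos(theta)
theta = 10 deg = 0.1745 rad
cos(theta) = 0.9848
F_eff = 2235 * 0.9848
F_eff = 2201.0453


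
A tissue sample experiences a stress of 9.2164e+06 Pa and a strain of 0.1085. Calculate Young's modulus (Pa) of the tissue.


E = stress / strain
E = 9.2164e+06 / 0.1085
E = 8.4944e+07


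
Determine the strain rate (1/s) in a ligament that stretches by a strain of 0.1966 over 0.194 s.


strain_rate = delta_strain / delta_t
strain_rate = 0.1966 / 0.194
strain_rate = 1.0134


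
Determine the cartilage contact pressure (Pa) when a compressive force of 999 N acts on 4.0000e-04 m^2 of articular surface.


P = F / A
P = 999 / 4.0000e-04
P = 2.4975e+06


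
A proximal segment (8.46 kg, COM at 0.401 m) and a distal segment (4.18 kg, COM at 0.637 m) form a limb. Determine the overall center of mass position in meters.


COM = (m1*x1 + m2*x2) / (m1 + m2)
COM = (8.46*0.401 + 4.18*0.637) / (8.46 + 4.18)
Numerator = 6.0551
Denominator = 12.6400
COM = 0.4790


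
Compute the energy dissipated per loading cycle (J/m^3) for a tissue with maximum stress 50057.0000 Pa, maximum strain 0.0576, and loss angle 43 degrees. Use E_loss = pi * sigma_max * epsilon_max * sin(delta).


E_loss = pi * sigma_max * epsilon_max * sin(delta)
delta = 43 deg = 0.7505 rad
sin(delta) = 0.6820
E_loss = pi * 50057.0000 * 0.0576 * 0.6820
E_loss = 6177.6102


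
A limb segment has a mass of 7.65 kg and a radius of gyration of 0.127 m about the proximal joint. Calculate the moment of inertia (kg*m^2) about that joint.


I = m * k^2
I = 7.65 * 0.127^2
k^2 = 0.0161
I = 0.1234


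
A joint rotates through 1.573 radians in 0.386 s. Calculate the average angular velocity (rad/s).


omega = delta_theta / delta_t
omega = 1.573 / 0.386
omega = 4.0751


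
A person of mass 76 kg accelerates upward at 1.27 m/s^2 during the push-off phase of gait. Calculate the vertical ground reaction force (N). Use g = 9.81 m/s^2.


GRF = m * (g + a)
GRF = 76 * (9.81 + 1.27)
GRF = 76 * 11.0800
GRF = 842.0800


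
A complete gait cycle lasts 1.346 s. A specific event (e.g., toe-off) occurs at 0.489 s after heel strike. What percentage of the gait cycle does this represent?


pct = (event_time / cycle_time) * 100
pct = (0.489 / 1.346) * 100
ratio = 0.3633
pct = 36.3299


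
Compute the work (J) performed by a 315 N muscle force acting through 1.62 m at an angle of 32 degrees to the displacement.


W = F * d * cos(theta)
theta = 32 deg = 0.5585 rad
cos(theta) = 0.8480
W = 315 * 1.62 * 0.8480
W = 432.7589


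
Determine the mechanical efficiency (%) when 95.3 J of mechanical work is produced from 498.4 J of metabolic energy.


eta = (W_mech / E_meta) * 100
eta = (95.3 / 498.4) * 100
ratio = 0.1912
eta = 19.1212


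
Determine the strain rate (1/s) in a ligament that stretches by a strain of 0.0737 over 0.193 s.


strain_rate = delta_strain / delta_t
strain_rate = 0.0737 / 0.193
strain_rate = 0.3819


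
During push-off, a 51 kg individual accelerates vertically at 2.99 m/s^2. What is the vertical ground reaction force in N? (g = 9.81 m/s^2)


GRF = m * (g + a)
GRF = 51 * (9.81 + 2.99)
GRF = 51 * 12.8000
GRF = 652.8000


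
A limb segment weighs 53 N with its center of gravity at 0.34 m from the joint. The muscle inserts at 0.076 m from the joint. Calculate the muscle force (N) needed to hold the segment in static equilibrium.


F_muscle = W * d_load / d_muscle
F_muscle = 53 * 0.34 / 0.076
Numerator = 18.0200
F_muscle = 237.1053


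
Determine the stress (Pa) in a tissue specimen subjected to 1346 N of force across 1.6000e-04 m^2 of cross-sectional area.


stress = F / A
stress = 1346 / 1.6000e-04
stress = 8.4125e+06


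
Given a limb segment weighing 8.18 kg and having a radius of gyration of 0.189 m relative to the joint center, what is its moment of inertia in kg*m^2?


I = m * k^2
I = 8.18 * 0.189^2
k^2 = 0.0357
I = 0.2922


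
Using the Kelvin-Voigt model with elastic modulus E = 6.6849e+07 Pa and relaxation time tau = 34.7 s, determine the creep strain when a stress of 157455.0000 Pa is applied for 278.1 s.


epsilon(t) = (sigma/E) * (1 - exp(-t/tau))
sigma/E = 157455.0000 / 6.6849e+07 = 0.0024
exp(-t/tau) = exp(-278.1 / 34.7) = 3.3066e-04
epsilon = 0.0024 * (1 - 3.3066e-04)
epsilon = 0.0024


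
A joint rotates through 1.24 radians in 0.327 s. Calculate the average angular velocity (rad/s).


omega = delta_theta / delta_t
omega = 1.24 / 0.327
omega = 3.7920


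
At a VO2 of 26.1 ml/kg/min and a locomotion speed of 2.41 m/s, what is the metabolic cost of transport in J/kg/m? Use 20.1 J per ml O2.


Power per kg = VO2 * 20.1 / 60
Power per kg = 26.1 * 20.1 / 60 = 8.7435 W/kg
Cost = power_per_kg / speed
Cost = 8.7435 / 2.41
Cost = 3.6280


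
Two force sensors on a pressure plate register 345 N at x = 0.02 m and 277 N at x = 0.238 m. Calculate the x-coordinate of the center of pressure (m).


COP_x = (F1*x1 + F2*x2) / (F1 + F2)
COP_x = (345*0.02 + 277*0.238) / (345 + 277)
Numerator = 72.8260
Denominator = 622
COP_x = 0.1171


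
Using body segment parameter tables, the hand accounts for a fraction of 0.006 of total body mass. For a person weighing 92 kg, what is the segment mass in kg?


m_segment = body_mass * fraction
m_segment = 92 * 0.006
m_segment = 0.5520


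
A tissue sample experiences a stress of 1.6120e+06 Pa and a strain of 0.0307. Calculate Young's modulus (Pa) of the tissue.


E = stress / strain
E = 1.6120e+06 / 0.0307
E = 5.2508e+07


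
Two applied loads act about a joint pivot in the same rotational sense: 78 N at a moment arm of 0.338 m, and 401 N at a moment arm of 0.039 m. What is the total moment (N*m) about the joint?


M = F1 * d1 + F2 * d2
M = 78 * 0.338 + 401 * 0.039
M = 26.3640 + 15.6390
M = 42.0030


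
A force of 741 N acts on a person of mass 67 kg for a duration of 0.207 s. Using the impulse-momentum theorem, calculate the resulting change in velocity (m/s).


J = F * dt = 741 * 0.207 = 153.3870 N*s
delta_v = J / m
delta_v = 153.3870 / 67
delta_v = 2.2894


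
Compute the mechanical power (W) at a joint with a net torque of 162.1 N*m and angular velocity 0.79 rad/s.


P = M * omega
P = 162.1 * 0.79
P = 128.0590


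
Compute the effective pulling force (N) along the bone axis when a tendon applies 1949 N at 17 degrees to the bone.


F_eff = F_tendon * cos(theta)
theta = 17 deg = 0.2967 rad
cos(theta) = 0.9563
F_eff = 1949 * 0.9563
F_eff = 1863.8380


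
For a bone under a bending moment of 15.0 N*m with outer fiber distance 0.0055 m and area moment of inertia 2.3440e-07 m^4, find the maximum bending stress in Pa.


sigma = M * c / I
sigma = 15.0 * 0.0055 / 2.3440e-07
M * c = 0.0825
sigma = 351962.4573


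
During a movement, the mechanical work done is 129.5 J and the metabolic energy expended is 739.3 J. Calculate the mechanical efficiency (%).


eta = (W_mech / E_meta) * 100
eta = (129.5 / 739.3) * 100
ratio = 0.1752
eta = 17.5166


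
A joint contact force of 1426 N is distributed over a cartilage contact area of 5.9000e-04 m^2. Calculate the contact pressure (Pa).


P = F / A
P = 1426 / 5.9000e-04
P = 2.4169e+06


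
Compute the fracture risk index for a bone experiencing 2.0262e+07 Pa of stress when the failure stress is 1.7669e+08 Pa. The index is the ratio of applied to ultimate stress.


FRI = applied / ultimate
FRI = 2.0262e+07 / 1.7669e+08
FRI = 0.1147


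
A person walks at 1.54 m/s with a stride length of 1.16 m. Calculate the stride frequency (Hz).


f = v / stride_length
f = 1.54 / 1.16
f = 1.3276


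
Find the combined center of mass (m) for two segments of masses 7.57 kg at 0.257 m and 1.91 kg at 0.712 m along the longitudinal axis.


COM = (m1*x1 + m2*x2) / (m1 + m2)
COM = (7.57*0.257 + 1.91*0.712) / (7.57 + 1.91)
Numerator = 3.3054
Denominator = 9.4800
COM = 0.3487


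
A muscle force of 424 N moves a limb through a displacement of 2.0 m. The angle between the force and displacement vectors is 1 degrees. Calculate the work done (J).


W = F * d * cos(theta)
theta = 1 deg = 0.0175 rad
cos(theta) = 0.9998
W = 424 * 2.0 * 0.9998
W = 847.8708


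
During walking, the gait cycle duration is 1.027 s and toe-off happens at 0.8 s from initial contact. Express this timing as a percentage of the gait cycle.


pct = (event_time / cycle_time) * 100
pct = (0.8 / 1.027) * 100
ratio = 0.7790
pct = 77.8968


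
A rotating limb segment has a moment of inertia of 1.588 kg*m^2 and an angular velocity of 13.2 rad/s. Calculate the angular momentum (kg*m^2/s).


L = I * omega
L = 1.588 * 13.2
L = 20.9616


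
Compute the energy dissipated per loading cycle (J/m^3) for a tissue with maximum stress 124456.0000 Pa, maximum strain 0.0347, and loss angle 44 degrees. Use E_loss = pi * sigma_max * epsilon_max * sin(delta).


E_loss = pi * sigma_max * epsilon_max * sin(delta)
delta = 44 deg = 0.7679 rad
sin(delta) = 0.6947
E_loss = pi * 124456.0000 * 0.0347 * 0.6947
E_loss = 9424.6767


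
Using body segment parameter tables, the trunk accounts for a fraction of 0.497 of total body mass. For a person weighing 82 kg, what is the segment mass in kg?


m_segment = body_mass * fraction
m_segment = 82 * 0.497
m_segment = 40.7540


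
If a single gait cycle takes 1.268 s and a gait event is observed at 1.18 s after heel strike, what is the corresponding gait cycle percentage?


pct = (event_time / cycle_time) * 100
pct = (1.18 / 1.268) * 100
ratio = 0.9306
pct = 93.0599


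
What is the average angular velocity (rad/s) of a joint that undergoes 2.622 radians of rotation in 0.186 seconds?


omega = delta_theta / delta_t
omega = 2.622 / 0.186
omega = 14.0968


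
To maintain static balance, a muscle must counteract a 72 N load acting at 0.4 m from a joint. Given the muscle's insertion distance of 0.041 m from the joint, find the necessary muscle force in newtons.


F_muscle = W * d_load / d_muscle
F_muscle = 72 * 0.4 / 0.041
Numerator = 28.8000
F_muscle = 702.4390


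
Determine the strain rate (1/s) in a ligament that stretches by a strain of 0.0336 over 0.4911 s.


strain_rate = delta_strain / delta_t
strain_rate = 0.0336 / 0.4911
strain_rate = 0.0684


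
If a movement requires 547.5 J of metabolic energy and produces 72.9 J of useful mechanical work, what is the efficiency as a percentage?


eta = (W_mech / E_meta) * 100
eta = (72.9 / 547.5) * 100
ratio = 0.1332
eta = 13.3151


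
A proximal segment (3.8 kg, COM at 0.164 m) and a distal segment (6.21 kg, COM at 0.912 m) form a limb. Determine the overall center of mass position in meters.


COM = (m1*x1 + m2*x2) / (m1 + m2)
COM = (3.8*0.164 + 6.21*0.912) / (3.8 + 6.21)
Numerator = 6.2867
Denominator = 10.0100
COM = 0.6280


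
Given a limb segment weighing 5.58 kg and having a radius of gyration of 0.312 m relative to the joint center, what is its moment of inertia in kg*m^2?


I = m * k^2
I = 5.58 * 0.312^2
k^2 = 0.0973
I = 0.5432


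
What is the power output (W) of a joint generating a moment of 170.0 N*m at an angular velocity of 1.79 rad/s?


P = M * omega
P = 170.0 * 1.79
P = 304.3000


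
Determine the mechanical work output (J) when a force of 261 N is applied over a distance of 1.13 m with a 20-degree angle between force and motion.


W = F * d * cos(theta)
theta = 20 deg = 0.3491 rad
cos(theta) = 0.9397
W = 261 * 1.13 * 0.9397
W = 277.1435


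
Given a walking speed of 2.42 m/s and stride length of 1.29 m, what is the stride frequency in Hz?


f = v / stride_length
f = 2.42 / 1.29
f = 1.8760


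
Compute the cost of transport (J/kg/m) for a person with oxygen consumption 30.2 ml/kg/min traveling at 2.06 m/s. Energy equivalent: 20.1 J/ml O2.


Power per kg = VO2 * 20.1 / 60
Power per kg = 30.2 * 20.1 / 60 = 10.1170 W/kg
Cost = power_per_kg / speed
Cost = 10.1170 / 2.06
Cost = 4.9112


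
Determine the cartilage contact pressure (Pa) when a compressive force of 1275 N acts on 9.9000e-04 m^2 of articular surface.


P = F / A
P = 1275 / 9.9000e-04
P = 1.2879e+06


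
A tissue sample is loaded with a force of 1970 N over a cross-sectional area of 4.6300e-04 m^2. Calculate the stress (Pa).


stress = F / A
stress = 1970 / 4.6300e-04
stress = 4.2549e+06


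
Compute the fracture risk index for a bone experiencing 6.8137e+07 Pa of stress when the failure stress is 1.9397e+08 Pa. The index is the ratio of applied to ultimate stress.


FRI = applied / ultimate
FRI = 6.8137e+07 / 1.9397e+08
FRI = 0.3513


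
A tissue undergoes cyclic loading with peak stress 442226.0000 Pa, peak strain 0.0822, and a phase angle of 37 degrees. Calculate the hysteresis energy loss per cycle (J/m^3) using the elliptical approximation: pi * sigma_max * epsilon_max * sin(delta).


E_loss = pi * sigma_max * epsilon_max * sin(delta)
delta = 37 deg = 0.6458 rad
sin(delta) = 0.6018
E_loss = pi * 442226.0000 * 0.0822 * 0.6018
E_loss = 68727.2533


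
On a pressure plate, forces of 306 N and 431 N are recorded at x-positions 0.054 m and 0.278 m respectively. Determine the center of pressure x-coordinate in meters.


COP_x = (F1*x1 + F2*x2) / (F1 + F2)
COP_x = (306*0.054 + 431*0.278) / (306 + 431)
Numerator = 136.3420
Denominator = 737
COP_x = 0.1850


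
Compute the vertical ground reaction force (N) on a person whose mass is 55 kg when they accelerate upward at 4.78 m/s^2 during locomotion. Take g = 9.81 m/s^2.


GRF = m * (g + a)
GRF = 55 * (9.81 + 4.78)
GRF = 55 * 14.5900
GRF = 802.4500


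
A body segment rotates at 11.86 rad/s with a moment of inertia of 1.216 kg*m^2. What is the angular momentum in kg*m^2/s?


L = I * omega
L = 1.216 * 11.86
L = 14.4218


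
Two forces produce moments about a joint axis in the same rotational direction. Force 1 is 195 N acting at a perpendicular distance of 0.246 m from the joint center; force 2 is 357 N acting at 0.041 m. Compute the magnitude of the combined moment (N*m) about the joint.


M = F1 * d1 + F2 * d2
M = 195 * 0.246 + 357 * 0.041
M = 47.9700 + 14.6370
M = 62.6070


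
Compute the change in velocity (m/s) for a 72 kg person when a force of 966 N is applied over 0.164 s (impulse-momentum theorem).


J = F * dt = 966 * 0.164 = 158.4240 N*s
delta_v = J / m
delta_v = 158.4240 / 72
delta_v = 2.2003


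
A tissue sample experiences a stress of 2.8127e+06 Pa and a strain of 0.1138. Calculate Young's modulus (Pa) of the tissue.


E = stress / strain
E = 2.8127e+06 / 0.1138
E = 2.4716e+07


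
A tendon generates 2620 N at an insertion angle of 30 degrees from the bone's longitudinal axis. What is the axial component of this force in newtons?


F_eff = F_tendon * cos(theta)
theta = 30 deg = 0.5236 rad
cos(theta) = 0.8660
F_eff = 2620 * 0.8660
F_eff = 2268.9866


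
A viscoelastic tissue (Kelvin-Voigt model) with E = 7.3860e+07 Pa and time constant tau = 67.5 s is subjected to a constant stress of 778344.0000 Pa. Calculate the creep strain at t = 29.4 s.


epsilon(t) = (sigma/E) * (1 - exp(-t/tau))
sigma/E = 778344.0000 / 7.3860e+07 = 0.0105
exp(-t/tau) = exp(-29.4 / 67.5) = 0.6469
epsilon = 0.0105 * (1 - 0.6469)
epsilon = 0.0037


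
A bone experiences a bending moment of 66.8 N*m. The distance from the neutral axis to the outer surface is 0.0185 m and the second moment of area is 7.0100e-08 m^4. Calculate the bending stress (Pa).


sigma = M * c / I
sigma = 66.8 * 0.0185 / 7.0100e-08
M * c = 1.2358
sigma = 1.7629e+07


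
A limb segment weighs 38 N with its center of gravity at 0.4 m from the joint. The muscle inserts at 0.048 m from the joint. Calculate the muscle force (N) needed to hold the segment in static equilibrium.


F_muscle = W * d_load / d_muscle
F_muscle = 38 * 0.4 / 0.048
Numerator = 15.2000
F_muscle = 316.6667


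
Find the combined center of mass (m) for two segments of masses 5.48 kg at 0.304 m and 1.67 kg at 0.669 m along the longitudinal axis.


COM = (m1*x1 + m2*x2) / (m1 + m2)
COM = (5.48*0.304 + 1.67*0.669) / (5.48 + 1.67)
Numerator = 2.7832
Denominator = 7.1500
COM = 0.3893


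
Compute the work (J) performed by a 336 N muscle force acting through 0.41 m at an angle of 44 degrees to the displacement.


W = F * d * cos(theta)
theta = 44 deg = 0.7679 rad
cos(theta) = 0.7193
W = 336 * 0.41 * 0.7193
W = 99.0963


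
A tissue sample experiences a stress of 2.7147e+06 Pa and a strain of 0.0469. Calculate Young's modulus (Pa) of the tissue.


E = stress / strain
E = 2.7147e+06 / 0.0469
E = 5.7883e+07


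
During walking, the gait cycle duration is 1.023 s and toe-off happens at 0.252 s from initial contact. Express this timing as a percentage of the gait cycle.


pct = (event_time / cycle_time) * 100
pct = (0.252 / 1.023) * 100
ratio = 0.2463
pct = 24.6334


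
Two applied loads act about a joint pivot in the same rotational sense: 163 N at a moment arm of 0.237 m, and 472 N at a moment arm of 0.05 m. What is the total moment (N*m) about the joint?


M = F1 * d1 + F2 * d2
M = 163 * 0.237 + 472 * 0.05
M = 38.6310 + 23.6000
M = 62.2310


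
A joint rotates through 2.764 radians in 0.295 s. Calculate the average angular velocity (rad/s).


omega = delta_theta / delta_t
omega = 2.764 / 0.295
omega = 9.3695


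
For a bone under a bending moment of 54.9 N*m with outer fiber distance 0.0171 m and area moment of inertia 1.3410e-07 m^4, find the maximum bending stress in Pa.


sigma = M * c / I
sigma = 54.9 * 0.0171 / 1.3410e-07
M * c = 0.9388
sigma = 7.0007e+06


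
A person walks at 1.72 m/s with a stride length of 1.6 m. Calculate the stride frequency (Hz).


f = v / stride_length
f = 1.72 / 1.6
f = 1.0750


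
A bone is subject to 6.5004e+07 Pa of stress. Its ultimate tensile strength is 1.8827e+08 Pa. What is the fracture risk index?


FRI = applied / ultimate
FRI = 6.5004e+07 / 1.8827e+08
FRI = 0.3453


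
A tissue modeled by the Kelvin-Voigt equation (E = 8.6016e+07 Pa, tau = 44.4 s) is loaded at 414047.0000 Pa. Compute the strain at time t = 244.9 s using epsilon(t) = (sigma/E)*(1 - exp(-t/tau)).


epsilon(t) = (sigma/E) * (1 - exp(-t/tau))
sigma/E = 414047.0000 / 8.6016e+07 = 0.0048
exp(-t/tau) = exp(-244.9 / 44.4) = 0.0040
epsilon = 0.0048 * (1 - 0.0040)
epsilon = 0.0048


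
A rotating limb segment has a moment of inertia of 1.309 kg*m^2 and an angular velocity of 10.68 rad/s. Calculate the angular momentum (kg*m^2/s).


L = I * omega
L = 1.309 * 10.68
L = 13.9801


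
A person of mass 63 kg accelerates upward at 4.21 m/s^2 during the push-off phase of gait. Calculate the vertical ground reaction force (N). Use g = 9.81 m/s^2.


GRF = m * (g + a)
GRF = 63 * (9.81 + 4.21)
GRF = 63 * 14.0200
GRF = 883.2600


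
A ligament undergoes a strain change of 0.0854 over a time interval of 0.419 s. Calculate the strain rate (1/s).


strain_rate = delta_strain / delta_t
strain_rate = 0.0854 / 0.419
strain_rate = 0.2038


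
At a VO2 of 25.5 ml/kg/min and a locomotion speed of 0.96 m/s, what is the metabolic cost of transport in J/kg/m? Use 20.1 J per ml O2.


Power per kg = VO2 * 20.1 / 60
Power per kg = 25.5 * 20.1 / 60 = 8.5425 W/kg
Cost = power_per_kg / speed
Cost = 8.5425 / 0.96
Cost = 8.8984


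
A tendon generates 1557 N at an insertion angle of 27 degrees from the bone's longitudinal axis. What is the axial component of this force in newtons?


F_eff = F_tendon * cos(theta)
theta = 27 deg = 0.4712 rad
cos(theta) = 0.8910
F_eff = 1557 * 0.8910
F_eff = 1387.2972


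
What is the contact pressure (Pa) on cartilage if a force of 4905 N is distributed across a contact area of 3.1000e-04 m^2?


P = F / A
P = 4905 / 3.1000e-04
P = 1.5823e+07


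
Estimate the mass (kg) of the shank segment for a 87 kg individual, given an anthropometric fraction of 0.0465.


m_segment = body_mass * fraction
m_segment = 87 * 0.0465
m_segment = 4.0455


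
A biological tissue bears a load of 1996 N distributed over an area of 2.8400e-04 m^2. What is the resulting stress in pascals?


stress = F / A
stress = 1996 / 2.8400e-04
stress = 7.0282e+06


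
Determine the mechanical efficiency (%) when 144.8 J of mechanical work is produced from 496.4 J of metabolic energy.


eta = (W_mech / E_meta) * 100
eta = (144.8 / 496.4) * 100
ratio = 0.2917
eta = 29.1700


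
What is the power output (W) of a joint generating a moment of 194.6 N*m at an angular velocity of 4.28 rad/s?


P = M * omega
P = 194.6 * 4.28
P = 832.8880


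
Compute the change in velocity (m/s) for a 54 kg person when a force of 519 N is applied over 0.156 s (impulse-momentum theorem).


J = F * dt = 519 * 0.156 = 80.9640 N*s
delta_v = J / m
delta_v = 80.9640 / 54
delta_v = 1.4993


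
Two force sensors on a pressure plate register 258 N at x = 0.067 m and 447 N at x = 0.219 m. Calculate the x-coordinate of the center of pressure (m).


COP_x = (F1*x1 + F2*x2) / (F1 + F2)
COP_x = (258*0.067 + 447*0.219) / (258 + 447)
Numerator = 115.1790
Denominator = 705
COP_x = 0.1634


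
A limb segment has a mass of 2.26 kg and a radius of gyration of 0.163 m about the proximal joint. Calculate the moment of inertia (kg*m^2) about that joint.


I = m * k^2
I = 2.26 * 0.163^2
k^2 = 0.0266
I = 0.0600


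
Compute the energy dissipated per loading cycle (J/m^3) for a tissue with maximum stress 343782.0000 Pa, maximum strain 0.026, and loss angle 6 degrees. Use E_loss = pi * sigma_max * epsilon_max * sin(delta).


E_loss = pi * sigma_max * epsilon_max * sin(delta)
delta = 6 deg = 0.1047 rad
sin(delta) = 0.1045
E_loss = pi * 343782.0000 * 0.026 * 0.1045
E_loss = 2935.2218


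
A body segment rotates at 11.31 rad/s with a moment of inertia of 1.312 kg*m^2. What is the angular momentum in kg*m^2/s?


L = I * omega
L = 1.312 * 11.31
L = 14.8387


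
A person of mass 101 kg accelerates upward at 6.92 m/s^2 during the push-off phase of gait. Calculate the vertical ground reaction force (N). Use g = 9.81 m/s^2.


GRF = m * (g + a)
GRF = 101 * (9.81 + 6.92)
GRF = 101 * 16.7300
GRF = 1689.7300


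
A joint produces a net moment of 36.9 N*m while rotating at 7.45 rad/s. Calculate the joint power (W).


P = M * omega
P = 36.9 * 7.45
P = 274.9050


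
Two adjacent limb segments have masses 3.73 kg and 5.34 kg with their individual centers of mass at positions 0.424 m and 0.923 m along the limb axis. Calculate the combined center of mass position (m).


COM = (m1*x1 + m2*x2) / (m1 + m2)
COM = (3.73*0.424 + 5.34*0.923) / (3.73 + 5.34)
Numerator = 6.5103
Denominator = 9.0700
COM = 0.7178


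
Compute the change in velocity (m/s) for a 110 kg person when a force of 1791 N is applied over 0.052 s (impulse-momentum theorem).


J = F * dt = 1791 * 0.052 = 93.1320 N*s
delta_v = J / m
delta_v = 93.1320 / 110
delta_v = 0.8467


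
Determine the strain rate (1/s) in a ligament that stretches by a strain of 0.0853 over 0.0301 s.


strain_rate = delta_strain / delta_t
strain_rate = 0.0853 / 0.0301
strain_rate = 2.8339


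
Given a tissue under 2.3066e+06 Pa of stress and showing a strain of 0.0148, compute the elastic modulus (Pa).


E = stress / strain
E = 2.3066e+06 / 0.0148
E = 1.5585e+08


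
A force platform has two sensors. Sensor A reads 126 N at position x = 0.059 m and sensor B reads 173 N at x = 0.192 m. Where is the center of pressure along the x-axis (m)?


COP_x = (F1*x1 + F2*x2) / (F1 + F2)
COP_x = (126*0.059 + 173*0.192) / (126 + 173)
Numerator = 40.6500
Denominator = 299
COP_x = 0.1360


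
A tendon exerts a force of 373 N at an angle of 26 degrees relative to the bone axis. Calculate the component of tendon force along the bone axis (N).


F_eff = F_tendon * cos(theta)
theta = 26 deg = 0.4538 rad
cos(theta) = 0.8988
F_eff = 373 * 0.8988
F_eff = 335.2502


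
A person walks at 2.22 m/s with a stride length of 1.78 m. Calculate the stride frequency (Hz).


f = v / stride_length
f = 2.22 / 1.78
f = 1.2472


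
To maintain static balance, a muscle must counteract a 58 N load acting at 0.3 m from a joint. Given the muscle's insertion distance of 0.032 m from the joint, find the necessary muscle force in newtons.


F_muscle = W * d_load / d_muscle
F_muscle = 58 * 0.3 / 0.032
Numerator = 17.4000
F_muscle = 543.7500
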